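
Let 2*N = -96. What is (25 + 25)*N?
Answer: -2400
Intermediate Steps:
N = -48 (N = (½)*(-96) = -48)
(25 + 25)*N = (25 + 25)*(-48) = 50*(-48) = -2400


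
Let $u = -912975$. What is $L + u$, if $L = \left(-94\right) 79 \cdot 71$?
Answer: $-1440221$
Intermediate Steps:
$L = -527246$ ($L = \left(-7426\right) 71 = -527246$)
$L + u = -527246 - 912975 = -1440221$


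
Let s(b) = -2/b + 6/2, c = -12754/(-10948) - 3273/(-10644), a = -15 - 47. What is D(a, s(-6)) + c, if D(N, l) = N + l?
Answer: -238031083/4161804 ≈ -57.194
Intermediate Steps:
a = -62
c = 2042695/1387268 (c = -12754*(-1/10948) - 3273*(-1/10644) = 911/782 + 1091/3548 = 2042695/1387268 ≈ 1.4725)
s(b) = 3 - 2/b (s(b) = -2/b + 6*(1/2) = -2/b + 3 = 3 - 2/b)
D(a, s(-6)) + c = (-62 + (3 - 2/(-6))) + 2042695/1387268 = (-62 + (3 - 2*(-1/6))) + 2042695/1387268 = (-62 + (3 + 1/3)) + 2042695/1387268 = (-62 + 10/3) + 2042695/1387268 = -176/3 + 2042695/1387268 = -238031083/4161804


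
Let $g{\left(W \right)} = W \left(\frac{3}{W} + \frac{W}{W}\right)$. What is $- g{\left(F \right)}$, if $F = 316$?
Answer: $-319$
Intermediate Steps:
$g{\left(W \right)} = W \left(1 + \frac{3}{W}\right)$ ($g{\left(W \right)} = W \left(\frac{3}{W} + 1\right) = W \left(1 + \frac{3}{W}\right)$)
$- g{\left(F \right)} = - (3 + 316) = \left(-1\right) 319 = -319$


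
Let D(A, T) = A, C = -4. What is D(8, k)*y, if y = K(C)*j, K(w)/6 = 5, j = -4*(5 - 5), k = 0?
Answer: 0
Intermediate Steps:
j = 0 (j = -4*0 = 0)
K(w) = 30 (K(w) = 6*5 = 30)
y = 0 (y = 30*0 = 0)
D(8, k)*y = 8*0 = 0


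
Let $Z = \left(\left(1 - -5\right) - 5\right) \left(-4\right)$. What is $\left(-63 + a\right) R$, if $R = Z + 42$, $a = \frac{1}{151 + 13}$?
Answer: $- \frac{196289}{82} \approx -2393.8$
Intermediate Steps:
$Z = -4$ ($Z = \left(\left(1 + 5\right) - 5\right) \left(-4\right) = \left(6 - 5\right) \left(-4\right) = 1 \left(-4\right) = -4$)
$a = \frac{1}{164} \approx 0.0060976$
$R = 38$ ($R = -4 + 42 = 38$)
$\left(-63 + a\right) R = \left(-63 + \frac{1}{164}\right) 38 = \left(- \frac{10331}{164}\right) 38 = - \frac{196289}{82}$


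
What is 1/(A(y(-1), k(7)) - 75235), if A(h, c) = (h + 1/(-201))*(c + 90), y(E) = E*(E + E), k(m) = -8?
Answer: -201/15089353 ≈ -1.3321e-5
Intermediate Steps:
y(E) = 2*E² (y(E) = E*(2*E) = 2*E²)
A(h, c) = (90 + c)*(-1/201 + h) (A(h, c) = (h - 1/201)*(90 + c) = (-1/201 + h)*(90 + c) = (90 + c)*(-1/201 + h))
1/(A(y(-1), k(7)) - 75235) = 1/((-30/67 + 90*(2*(-1)²) - 1/201*(-8) - 16*(-1)²) - 75235) = 1/((-30/67 + 90*(2*1) + 8/201 - 16) - 75235) = 1/((-30/67 + 90*2 + 8/201 - 8*2) - 75235) = 1/((-30/67 + 180 + 8/201 - 16) - 75235) = 1/(32882/201 - 75235) = 1/(-15089353/201) = -201/15089353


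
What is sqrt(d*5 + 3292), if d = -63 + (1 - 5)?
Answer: sqrt(2957) ≈ 54.378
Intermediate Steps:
d = -67 (d = -63 - 4 = -67)
sqrt(d*5 + 3292) = sqrt(-67*5 + 3292) = sqrt(-335 + 3292) = sqrt(2957)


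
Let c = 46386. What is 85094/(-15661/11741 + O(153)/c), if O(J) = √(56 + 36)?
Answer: -4208306635471711086603/65966406855301733 - 136030422635119251*√23/65966406855301733 ≈ -63805.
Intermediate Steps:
O(J) = 2*√23 (O(J) = √92 = 2*√23)
85094/(-15661/11741 + O(153)/c) = 85094/(-15661/11741 + (2*√23)/46386) = 85094/(-15661*1/11741 + (2*√23)*(1/46386)) = 85094/(-15661/11741 + √23/23193)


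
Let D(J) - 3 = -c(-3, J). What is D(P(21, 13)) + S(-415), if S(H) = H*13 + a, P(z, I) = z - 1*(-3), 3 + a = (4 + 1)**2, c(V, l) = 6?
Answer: -5376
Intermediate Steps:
a = 22 (a = -3 + (4 + 1)**2 = -3 + 5**2 = -3 + 25 = 22)
P(z, I) = 3 + z (P(z, I) = z + 3 = 3 + z)
D(J) = -3 (D(J) = 3 - 1*6 = 3 - 6 = -3)
S(H) = 22 + 13*H (S(H) = H*13 + 22 = 13*H + 22 = 22 + 13*H)
D(P(21, 13)) + S(-415) = -3 + (22 + 13*(-415)) = -3 + (22 - 5395) = -3 - 5373 = -5376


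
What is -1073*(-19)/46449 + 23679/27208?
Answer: 1654555367/1263784392 ≈ 1.3092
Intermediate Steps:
-1073*(-19)/46449 + 23679/27208 = 20387*(1/46449) + 23679*(1/27208) = 20387/46449 + 23679/27208 = 1654555367/1263784392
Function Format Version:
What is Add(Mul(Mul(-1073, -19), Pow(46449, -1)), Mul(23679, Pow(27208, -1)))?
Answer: Rational(1654555367, 1263784392) ≈ 1.3092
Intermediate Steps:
Add(Mul(Mul(-1073, -19), Pow(46449, -1)), Mul(23679, Pow(27208, -1))) = Add(Mul(20387, Rational(1, 46449)), Mul(23679, Rational(1, 27208))) = Add(Rational(20387, 46449), Rational(23679, 27208)) = Rational(1654555367, 1263784392)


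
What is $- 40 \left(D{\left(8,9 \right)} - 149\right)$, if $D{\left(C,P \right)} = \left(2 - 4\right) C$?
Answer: $6600$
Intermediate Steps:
$D{\left(C,P \right)} = - 2 C$
$- 40 \left(D{\left(8,9 \right)} - 149\right) = - 40 \left(\left(-2\right) 8 - 149\right) = - 40 \left(-16 - 149\right) = \left(-40\right) \left(-165\right) = 6600$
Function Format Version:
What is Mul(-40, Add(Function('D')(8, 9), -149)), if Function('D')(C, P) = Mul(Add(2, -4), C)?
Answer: 6600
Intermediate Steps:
Function('D')(C, P) = Mul(-2, C)
Mul(-40, Add(Function('D')(8, 9), -149)) = Mul(-40, Add(Mul(-2, 8), -149)) = Mul(-40, Add(-16, -149)) = Mul(-40, -165) = 6600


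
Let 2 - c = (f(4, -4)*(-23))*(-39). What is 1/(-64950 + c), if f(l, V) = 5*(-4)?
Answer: -1/47008 ≈ -2.1273e-5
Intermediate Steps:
f(l, V) = -20
c = 17942 (c = 2 - (-20*(-23))*(-39) = 2 - 460*(-39) = 2 - 1*(-17940) = 2 + 17940 = 17942)
1/(-64950 + c) = 1/(-64950 + 17942) = 1/(-47008) = -1/47008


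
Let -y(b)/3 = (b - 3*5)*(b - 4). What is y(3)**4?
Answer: 1679616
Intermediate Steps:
y(b) = -3*(-15 + b)*(-4 + b) (y(b) = -3*(b - 3*5)*(b - 4) = -3*(b - 15)*(-4 + b) = -3*(-15 + b)*(-4 + b))
y(3)**4 = (-180 - 3*3**2 + 57*3)**4 = (-180 - 3*9 + 171)**4 = (-180 - 27 + 171)**4 = (-36)**4 = 1679616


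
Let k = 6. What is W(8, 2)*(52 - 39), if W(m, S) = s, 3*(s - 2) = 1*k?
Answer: 52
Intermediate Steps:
s = 4 (s = 2 + (1*6)/3 = 2 + (⅓)*6 = 2 + 2 = 4)
W(m, S) = 4
W(8, 2)*(52 - 39) = 4*(52 - 39) = 4*13 = 52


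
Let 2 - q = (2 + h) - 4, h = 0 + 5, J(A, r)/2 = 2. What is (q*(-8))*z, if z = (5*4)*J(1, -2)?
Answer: 640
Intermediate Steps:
J(A, r) = 4 (J(A, r) = 2*2 = 4)
h = 5
z = 80 (z = (5*4)*4 = 20*4 = 80)
q = -1 (q = 2 - ((2 + 5) - 4) = 2 - (7 - 4) = 2 - 1*3 = 2 - 3 = -1)
(q*(-8))*z = -1*(-8)*80 = 8*80 = 640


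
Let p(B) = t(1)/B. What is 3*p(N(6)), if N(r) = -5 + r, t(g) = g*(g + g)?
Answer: 6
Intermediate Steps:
t(g) = 2*g² (t(g) = g*(2*g) = 2*g²)
p(B) = 2/B (p(B) = (2*1²)/B = (2*1)/B = 2/B)
3*p(N(6)) = 3*(2/(-5 + 6)) = 3*(2/1) = 3*(2*1) = 3*2 = 6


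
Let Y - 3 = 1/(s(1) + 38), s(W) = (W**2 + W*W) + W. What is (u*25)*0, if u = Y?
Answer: 0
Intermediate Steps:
s(W) = W + 2*W**2 (s(W) = (W**2 + W**2) + W = 2*W**2 + W = W + 2*W**2)
Y = 124/41 (Y = 3 + 1/(1*(1 + 2*1) + 38) = 3 + 1/(1*(1 + 2) + 38) = 3 + 1/(1*3 + 38) = 3 + 1/(3 + 38) = 3 + 1/41 = 124/41 ≈ 3.0244)
u = 124/41 ≈ 3.0244
(u*25)*0 = ((124/41)*25)*0 = (3100/41)*0 = 0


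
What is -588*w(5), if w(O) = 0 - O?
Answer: 2940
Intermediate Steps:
w(O) = -O
-588*w(5) = -(-588)*5 = -588*(-5) = 2940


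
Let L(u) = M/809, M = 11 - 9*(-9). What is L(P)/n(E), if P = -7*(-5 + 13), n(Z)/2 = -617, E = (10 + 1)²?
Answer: -46/499153 ≈ -9.2156e-5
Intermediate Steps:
E = 121 (E = 11² = 121)
M = 92 (M = 11 + 81 = 92)
n(Z) = -1234 (n(Z) = 2*(-617) = -1234)
P = -56 (P = -7*8 = -56)
L(u) = 92/809
L(P)/n(E) = (92/809)/(-1234) = (92/809)*(-1/1234) = -46/499153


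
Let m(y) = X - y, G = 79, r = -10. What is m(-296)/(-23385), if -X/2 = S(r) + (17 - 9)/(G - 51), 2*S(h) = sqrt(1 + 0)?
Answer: -687/54565 ≈ -0.012590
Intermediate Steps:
S(h) = 1/2 (S(h) = sqrt(1 + 0)/2 = sqrt(1)/2 = (1/2)*1 = 1/2)
X = -11/7 (X = -2*(1/2 + (17 - 9)/(79 - 51)) = -2*(1/2 + 8/28) = -2*(1/2 + 8*(1/28)) = -2*(1/2 + 2/7) = -2*11/14 = -11/7 ≈ -1.5714)
m(y) = -11/7 - y
m(-296)/(-23385) = (-11/7 - 1*(-296))/(-23385) = (-11/7 + 296)*(-1/23385) = (2061/7)*(-1/23385) = -687/54565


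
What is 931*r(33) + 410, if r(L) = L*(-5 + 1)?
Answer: -122482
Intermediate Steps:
r(L) = -4*L (r(L) = L*(-4) = -4*L)
931*r(33) + 410 = 931*(-4*33) + 410 = 931*(-132) + 410 = -122892 + 410 = -122482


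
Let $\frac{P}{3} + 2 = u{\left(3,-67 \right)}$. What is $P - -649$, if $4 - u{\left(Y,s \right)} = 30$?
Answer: $565$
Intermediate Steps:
$u{\left(Y,s \right)} = -26$ ($u{\left(Y,s \right)} = 4 - 30 = -26$)
$P = -84$ ($P = -6 + 3 \left(-26\right) = -6 - 78 = -84$)
$P - -649 = -84 - -649 = -84 + 649 = 565$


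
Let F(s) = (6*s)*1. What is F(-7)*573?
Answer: -24066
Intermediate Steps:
F(s) = 6*s
F(-7)*573 = (6*(-7))*573 = -42*573 = -24066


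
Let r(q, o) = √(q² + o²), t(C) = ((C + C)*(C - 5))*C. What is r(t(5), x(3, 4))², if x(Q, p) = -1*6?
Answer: 36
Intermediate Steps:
x(Q, p) = -6
t(C) = 2*C²*(-5 + C) (t(C) = ((2*C)*(-5 + C))*C = (2*C*(-5 + C))*C = 2*C²*(-5 + C))
r(q, o) = √(o² + q²)
r(t(5), x(3, 4))² = (√((-6)² + (2*5²*(-5 + 5))²))² = (√(36 + (2*25*0)²))² = (√(36 + 0²))² = (√(36 + 0))² = (√36)² = 6² = 36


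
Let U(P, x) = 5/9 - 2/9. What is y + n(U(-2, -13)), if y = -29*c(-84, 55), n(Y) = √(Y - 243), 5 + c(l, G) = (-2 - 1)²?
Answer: -116 + 2*I*√546/3 ≈ -116.0 + 15.578*I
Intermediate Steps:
c(l, G) = 4 (c(l, G) = -5 + (-2 - 1)² = -5 + (-3)² = -5 + 9 = 4)
U(P, x) = ⅓ (U(P, x) = 5*(⅑) - 2*⅑ = 5/9 - 2/9 = ⅓)
n(Y) = √(-243 + Y)
y = -116 (y = -29*4 = -116)
y + n(U(-2, -13)) = -116 + √(-243 + ⅓) = -116 + √(-728/3) = -116 + 2*I*√546/3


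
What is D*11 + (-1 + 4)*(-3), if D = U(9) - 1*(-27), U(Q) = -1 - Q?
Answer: 178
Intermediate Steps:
D = 17 (D = (-1 - 1*9) - 1*(-27) = (-1 - 9) + 27 = -10 + 27 = 17)
D*11 + (-1 + 4)*(-3) = 17*11 + (-1 + 4)*(-3) = 187 + 3*(-3) = 187 - 9 = 178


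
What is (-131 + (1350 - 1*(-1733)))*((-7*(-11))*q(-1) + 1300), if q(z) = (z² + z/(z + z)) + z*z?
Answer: 4405860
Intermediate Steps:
q(z) = ½ + 2*z² (q(z) = (z² + z/((2*z))) + z² = (z² + (1/(2*z))*z) + z² = (z² + ½) + z² = (½ + z²) + z² = ½ + 2*z²)
(-131 + (1350 - 1*(-1733)))*((-7*(-11))*q(-1) + 1300) = (-131 + (1350 - 1*(-1733)))*((-7*(-11))*(½ + 2*(-1)²) + 1300) = (-131 + (1350 + 1733))*(77*(½ + 2*1) + 1300) = (-131 + 3083)*(77*(½ + 2) + 1300) = 2952*(77*(5/2) + 1300) = 2952*(385/2 + 1300) = 2952*(2985/2) = 4405860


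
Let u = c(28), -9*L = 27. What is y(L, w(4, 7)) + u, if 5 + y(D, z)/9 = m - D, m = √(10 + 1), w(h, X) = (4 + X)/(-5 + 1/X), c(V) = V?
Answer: 10 + 9*√11 ≈ 39.850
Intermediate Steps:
w(h, X) = (4 + X)/(-5 + 1/X)
m = √11 ≈ 3.3166
L = -3 (L = -⅑*27 = -3)
u = 28
y(D, z) = -45 - 9*D + 9*√11 (y(D, z) = -45 + 9*(√11 - D) = -45 + (-9*D + 9*√11) = -45 - 9*D + 9*√11)
y(L, w(4, 7)) + u = (-45 - 9*(-3) + 9*√11) + 28 = (-45 + 27 + 9*√11) + 28 = (-18 + 9*√11) + 28 = 10 + 9*√11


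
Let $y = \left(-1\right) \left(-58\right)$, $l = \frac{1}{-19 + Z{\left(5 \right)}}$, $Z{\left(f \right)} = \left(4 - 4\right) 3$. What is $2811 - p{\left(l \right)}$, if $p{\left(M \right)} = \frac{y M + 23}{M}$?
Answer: $3190$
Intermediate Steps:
$Z{\left(f \right)} = 0$ ($Z{\left(f \right)} = 0 \cdot 3 = 0$)
$l = - \frac{1}{19}$ ($l = \frac{1}{-19 + 0} = \frac{1}{-19} = - \frac{1}{19} \approx -0.052632$)
$y = 58$
$p{\left(M \right)} = \frac{23 + 58 M}{M}$ ($p{\left(M \right)} = \frac{58 M + 23}{M} = \frac{23 + 58 M}{M}$)
$2811 - p{\left(l \right)} = 2811 - \left(58 + \frac{23}{- \frac{1}{19}}\right) = 2811 - \left(58 + 23 \left(-19\right)\right) = 2811 - \left(58 - 437\right) = 2811 - -379 = 2811 + 379 = 3190$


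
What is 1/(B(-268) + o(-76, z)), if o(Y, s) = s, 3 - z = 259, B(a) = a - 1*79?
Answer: -1/603 ≈ -0.0016584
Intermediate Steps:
B(a) = -79 + a (B(a) = a - 79 = -79 + a)
z = -256 (z = 3 - 1*259 = 3 - 259 = -256)
1/(B(-268) + o(-76, z)) = 1/((-79 - 268) - 256) = 1/(-347 - 256) = 1/(-603) = -1/603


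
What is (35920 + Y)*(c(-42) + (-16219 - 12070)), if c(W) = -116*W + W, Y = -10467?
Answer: -597101927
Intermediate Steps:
c(W) = -115*W
(35920 + Y)*(c(-42) + (-16219 - 12070)) = (35920 - 10467)*(-115*(-42) + (-16219 - 12070)) = 25453*(4830 - 28289) = 25453*(-23459) = -597101927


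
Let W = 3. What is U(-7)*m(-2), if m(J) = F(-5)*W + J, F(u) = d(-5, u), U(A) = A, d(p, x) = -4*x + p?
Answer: -301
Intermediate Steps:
d(p, x) = p - 4*x
F(u) = -5 - 4*u
m(J) = 45 + J (m(J) = (-5 - 4*(-5))*3 + J = (-5 + 20)*3 + J = 15*3 + J = 45 + J)
U(-7)*m(-2) = -7*(45 - 2) = -7*43 = -301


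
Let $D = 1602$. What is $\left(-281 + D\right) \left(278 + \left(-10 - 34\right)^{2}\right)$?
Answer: $2924694$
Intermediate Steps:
$\left(-281 + D\right) \left(278 + \left(-10 - 34\right)^{2}\right) = \left(-281 + 1602\right) \left(278 + \left(-10 - 34\right)^{2}\right) = 1321 \left(278 + \left(-44\right)^{2}\right) = 1321 \left(278 + 1936\right) = 1321 \cdot 2214 = 2924694$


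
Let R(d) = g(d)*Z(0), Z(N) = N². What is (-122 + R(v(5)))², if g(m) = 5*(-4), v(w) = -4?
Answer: 14884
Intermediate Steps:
g(m) = -20
R(d) = 0 (R(d) = -20*0² = -20*0 = 0)
(-122 + R(v(5)))² = (-122 + 0)² = (-122)² = 14884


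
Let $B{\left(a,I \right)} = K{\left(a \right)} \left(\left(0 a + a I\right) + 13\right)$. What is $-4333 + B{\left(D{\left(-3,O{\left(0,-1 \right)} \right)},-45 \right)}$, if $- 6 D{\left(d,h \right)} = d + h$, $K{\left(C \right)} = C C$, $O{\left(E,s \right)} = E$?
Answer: $- \frac{34683}{8} \approx -4335.4$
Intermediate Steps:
$K{\left(C \right)} = C^{2}$
$D{\left(d,h \right)} = - \frac{d}{6} - \frac{h}{6}$ ($D{\left(d,h \right)} = - \frac{d + h}{6} = - \frac{d}{6} - \frac{h}{6}$)
$B{\left(a,I \right)} = a^{2} \left(13 + I a\right)$ ($B{\left(a,I \right)} = a^{2} \left(\left(0 a + a I\right) + 13\right) = a^{2} \left(\left(0 + I a\right) + 13\right) = a^{2} \left(I a + 13\right) = a^{2} \left(13 + I a\right)$)
$-4333 + B{\left(D{\left(-3,O{\left(0,-1 \right)} \right)},-45 \right)} = -4333 + \left(\left(- \frac{1}{6}\right) \left(-3\right) - 0\right)^{2} \left(13 - 45 \left(\left(- \frac{1}{6}\right) \left(-3\right) - 0\right)\right) = -4333 + \left(\frac{1}{2} + 0\right)^{2} \left(13 - 45 \left(\frac{1}{2} + 0\right)\right) = -4333 + \frac{13 - \frac{45}{2}}{4} = -4333 + \frac{1}{4} \left(- \frac{19}{2}\right) = -4333 - \frac{19}{8} = - \frac{34683}{8}$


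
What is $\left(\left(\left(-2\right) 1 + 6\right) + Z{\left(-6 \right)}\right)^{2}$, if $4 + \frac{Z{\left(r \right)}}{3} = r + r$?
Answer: $1936$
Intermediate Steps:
$Z{\left(r \right)} = -12 + 6 r$ ($Z{\left(r \right)} = -12 + 3 \left(r + r\right) = -12 + 3 \cdot 2 r = -12 + 6 r$)
$\left(\left(\left(-2\right) 1 + 6\right) + Z{\left(-6 \right)}\right)^{2} = \left(\left(\left(-2\right) 1 + 6\right) + \left(-12 + 6 \left(-6\right)\right)\right)^{2} = \left(\left(-2 + 6\right) - 48\right)^{2} = \left(4 - 48\right)^{2} = \left(-44\right)^{2} = 1936$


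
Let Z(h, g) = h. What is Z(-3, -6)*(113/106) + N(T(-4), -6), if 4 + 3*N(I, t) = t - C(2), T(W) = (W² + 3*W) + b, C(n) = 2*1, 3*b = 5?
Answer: -763/106 ≈ -7.1981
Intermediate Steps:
b = 5/3 (b = (⅓)*5 = 5/3 ≈ 1.6667)
C(n) = 2
T(W) = 5/3 + W² + 3*W (T(W) = (W² + 3*W) + 5/3 = 5/3 + W² + 3*W)
N(I, t) = -2 + t/3 (N(I, t) = -4/3 + (t - 1*2)/3 = -4/3 + (t - 2)/3 = -4/3 + (-2 + t)/3 = -4/3 + (-⅔ + t/3) = -2 + t/3)
Z(-3, -6)*(113/106) + N(T(-4), -6) = -339/106 + (-2 + (⅓)*(-6)) = -339/106 + (-2 - 2) = -3*113/106 - 4 = -339/106 - 4 = -763/106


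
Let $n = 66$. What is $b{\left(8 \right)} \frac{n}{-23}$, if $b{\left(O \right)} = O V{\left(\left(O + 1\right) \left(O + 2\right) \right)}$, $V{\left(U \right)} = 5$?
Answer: $- \frac{2640}{23} \approx -114.78$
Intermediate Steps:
$b{\left(O \right)} = 5 O$ ($b{\left(O \right)} = O 5 = 5 O$)
$b{\left(8 \right)} \frac{n}{-23} = 5 \cdot 8 \frac{66}{-23} = 40 \cdot 66 \left(- \frac{1}{23}\right) = 40 \left(- \frac{66}{23}\right) = - \frac{2640}{23}$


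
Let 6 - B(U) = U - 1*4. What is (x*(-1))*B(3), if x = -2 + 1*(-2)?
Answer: 28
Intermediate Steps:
B(U) = 10 - U (B(U) = 6 - (U - 1*4) = 6 - (U - 4) = 6 - (-4 + U) = 6 + (4 - U) = 10 - U)
x = -4 (x = -2 - 2 = -4)
(x*(-1))*B(3) = (-4*(-1))*(10 - 1*3) = 4*(10 - 3) = 4*7 = 28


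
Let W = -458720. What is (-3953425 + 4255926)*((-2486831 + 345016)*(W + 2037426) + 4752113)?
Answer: -1022844041672731777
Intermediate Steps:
(-3953425 + 4255926)*((-2486831 + 345016)*(W + 2037426) + 4752113) = (-3953425 + 4255926)*((-2486831 + 345016)*(-458720 + 2037426) + 4752113) = 302501*(-2141815*1578706 + 4752113) = 302501*(-3381296191390 + 4752113) = 302501*(-3381291439277) = -1022844041672731777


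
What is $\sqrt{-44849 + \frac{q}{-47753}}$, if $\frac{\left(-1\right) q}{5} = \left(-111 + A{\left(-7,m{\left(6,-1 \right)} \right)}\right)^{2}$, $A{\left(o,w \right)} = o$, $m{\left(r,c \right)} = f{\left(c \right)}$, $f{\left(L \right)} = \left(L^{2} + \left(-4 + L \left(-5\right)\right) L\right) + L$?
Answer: $\frac{i \sqrt{36407279509}}{901} \approx 211.77 i$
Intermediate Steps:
$f{\left(L \right)} = L + L^{2} + L \left(-4 - 5 L\right)$ ($f{\left(L \right)} = \left(L^{2} + \left(-4 - 5 L\right) L\right) + L = \left(L^{2} + L \left(-4 - 5 L\right)\right) + L = L + L^{2} + L \left(-4 - 5 L\right)$)
$m{\left(r,c \right)} = - c \left(3 + 4 c\right)$
$q = -69620$ ($q = - 5 \left(-111 - 7\right)^{2} = - 5 \left(-118\right)^{2} = \left(-5\right) 13924 = -69620$)
$\sqrt{-44849 + \frac{q}{-47753}} = \sqrt{-44849 - \frac{69620}{-47753}} = \sqrt{-44849 - - \frac{69620}{47753}} = \sqrt{-44849 + \frac{69620}{47753}} = \sqrt{- \frac{2141604677}{47753}} = \frac{i \sqrt{36407279509}}{901}$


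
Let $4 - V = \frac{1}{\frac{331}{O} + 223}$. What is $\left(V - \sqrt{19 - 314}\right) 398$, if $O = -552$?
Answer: $\frac{195222184}{122765} - 398 i \sqrt{295} \approx 1590.2 - 6835.9 i$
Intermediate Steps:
$V = \frac{490508}{122765}$ ($V = 4 - \frac{1}{\frac{331}{-552} + 223} = 4 - \frac{1}{331 \left(- \frac{1}{552}\right) + 223} = 4 - \frac{1}{- \frac{331}{552} + 223} = 4 - \frac{1}{\frac{122765}{552}} = 4 - \frac{552}{122765} = \frac{490508}{122765} \approx 3.9955$)
$\left(V - \sqrt{19 - 314}\right) 398 = \left(\frac{490508}{122765} - \sqrt{19 - 314}\right) 398 = \left(\frac{490508}{122765} - \sqrt{-295}\right) 398 = \left(\frac{490508}{122765} - i \sqrt{295}\right) 398 = \frac{195222184}{122765} - 398 i \sqrt{295}$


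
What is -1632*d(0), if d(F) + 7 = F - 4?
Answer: 17952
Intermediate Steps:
d(F) = -11 + F (d(F) = -7 + (F - 4) = -7 + (-4 + F) = -11 + F)
-1632*d(0) = -1632*(-11 + 0) = -1632*(-11) = 17952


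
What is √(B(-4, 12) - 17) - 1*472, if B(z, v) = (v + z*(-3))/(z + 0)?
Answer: -472 + I*√23 ≈ -472.0 + 4.7958*I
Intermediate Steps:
B(z, v) = (v - 3*z)/z
√(B(-4, 12) - 17) - 1*472 = √((-3 + 12/(-4)) - 17) - 1*472 = √((-3 + 12*(-¼)) - 17) - 472 = √((-3 - 3) - 17) - 472 = √(-6 - 17) - 472 = √(-23) - 472 = I*√23 - 472 = -472 + I*√23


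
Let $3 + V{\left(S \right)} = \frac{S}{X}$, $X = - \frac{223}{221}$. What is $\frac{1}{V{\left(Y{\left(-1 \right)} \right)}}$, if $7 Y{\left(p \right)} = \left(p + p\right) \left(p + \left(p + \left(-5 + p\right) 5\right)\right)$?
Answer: $- \frac{1561}{18827} \approx -0.082913$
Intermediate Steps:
$X = - \frac{223}{221}$ ($X = \left(-223\right) \frac{1}{221} = - \frac{223}{221} \approx -1.0091$)
$Y{\left(p \right)} = \frac{2 p \left(-25 + 7 p\right)}{7}$ ($Y{\left(p \right)} = \frac{\left(p + p\right) \left(p + \left(p + \left(-5 + p\right) 5\right)\right)}{7} = \frac{2 p \left(p + \left(p + \left(-25 + 5 p\right)\right)\right)}{7} = \frac{2 p \left(p + \left(-25 + 6 p\right)\right)}{7} = \frac{2 p \left(-25 + 7 p\right)}{7}$)
$V{\left(S \right)} = -3 - \frac{221 S}{223}$ ($V{\left(S \right)} = -3 + \frac{S}{- \frac{223}{221}} = -3 + S \left(- \frac{221}{223}\right) = -3 - \frac{221 S}{223}$)
$\frac{1}{V{\left(Y{\left(-1 \right)} \right)}} = \frac{1}{-3 - \frac{221 \cdot \frac{2}{7} \left(-1\right) \left(-25 + 7 \left(-1\right)\right)}{223}} = \frac{1}{-3 - \frac{221 \cdot \frac{2}{7} \left(-1\right) \left(-25 - 7\right)}{223}} = \frac{1}{-3 - \frac{221 \cdot \frac{2}{7} \left(-1\right) \left(-32\right)}{223}} = \frac{1}{-3 - \frac{14144}{1561}} = \frac{1}{- \frac{18827}{1561}} = - \frac{1561}{18827}$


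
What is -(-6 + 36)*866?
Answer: -25980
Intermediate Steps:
-(-6 + 36)*866 = -30*866 = -1*25980 = -25980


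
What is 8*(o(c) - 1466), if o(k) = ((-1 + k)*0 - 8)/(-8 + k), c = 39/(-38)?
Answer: -4020272/343 ≈ -11721.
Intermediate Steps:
c = -39/38 (c = 39*(-1/38) = -39/38 ≈ -1.0263)
o(k) = -8/(-8 + k) (o(k) = (0 - 8)/(-8 + k) = -8/(-8 + k))
8*(o(c) - 1466) = 8*(-8/(-8 - 39/38) - 1466) = 8*(-8/(-343/38) - 1466) = 8*(-8*(-38/343) - 1466) = 8*(304/343 - 1466) = 8*(-502534/343) = -4020272/343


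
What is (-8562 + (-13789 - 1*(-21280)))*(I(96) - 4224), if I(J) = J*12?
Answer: 3290112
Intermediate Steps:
I(J) = 12*J
(-8562 + (-13789 - 1*(-21280)))*(I(96) - 4224) = (-8562 + (-13789 - 1*(-21280)))*(12*96 - 4224) = (-8562 + (-13789 + 21280))*(1152 - 4224) = (-8562 + 7491)*(-3072) = -1071*(-3072) = 3290112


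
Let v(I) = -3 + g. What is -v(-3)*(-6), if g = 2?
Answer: -6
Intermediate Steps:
v(I) = -1 (v(I) = -3 + 2 = -1)
-v(-3)*(-6) = -(-1)*(-6) = -1*6 = -6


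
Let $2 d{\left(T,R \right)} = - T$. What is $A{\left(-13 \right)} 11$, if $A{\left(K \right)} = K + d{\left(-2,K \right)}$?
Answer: $-132$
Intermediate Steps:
$d{\left(T,R \right)} = - \frac{T}{2}$ ($d{\left(T,R \right)} = \frac{\left(-1\right) T}{2} = - \frac{T}{2}$)
$A{\left(K \right)} = 1 + K$ ($A{\left(K \right)} = K - -1 = K + 1 = 1 + K$)
$A{\left(-13 \right)} 11 = \left(1 - 13\right) 11 = \left(-12\right) 11 = -132$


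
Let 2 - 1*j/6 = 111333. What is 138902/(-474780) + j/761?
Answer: -158626048751/180653790 ≈ -878.07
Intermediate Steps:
j = -667986 (j = 12 - 6*111333 = 12 - 667998 = -667986)
138902/(-474780) + j/761 = 138902/(-474780) - 667986/761 = 138902*(-1/474780) - 667986*1/761 = -69451/237390 - 667986/761 = -158626048751/180653790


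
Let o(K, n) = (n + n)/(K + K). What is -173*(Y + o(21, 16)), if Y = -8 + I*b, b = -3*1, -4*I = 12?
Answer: -6401/21 ≈ -304.81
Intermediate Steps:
I = -3 (I = -1/4*12 = -3)
o(K, n) = n/K (o(K, n) = (2*n)/((2*K)) = (2*n)*(1/(2*K)) = n/K)
b = -3
Y = 1 (Y = -8 - 3*(-3) = -8 + 9 = 1)
-173*(Y + o(21, 16)) = -173*(1 + 16/21) = -173*37/21 = -6401/21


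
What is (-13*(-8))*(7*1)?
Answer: 728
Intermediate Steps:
(-13*(-8))*(7*1) = 104*7 = 728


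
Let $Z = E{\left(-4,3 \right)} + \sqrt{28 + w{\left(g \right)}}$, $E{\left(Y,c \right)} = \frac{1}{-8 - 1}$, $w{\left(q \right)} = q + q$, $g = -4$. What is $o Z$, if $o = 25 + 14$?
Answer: $- \frac{13}{3} + 78 \sqrt{5} \approx 170.08$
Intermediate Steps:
$w{\left(q \right)} = 2 q$
$E{\left(Y,c \right)} = - \frac{1}{9}$ ($E{\left(Y,c \right)} = \frac{1}{-9} = - \frac{1}{9}$)
$o = 39$
$Z = - \frac{1}{9} + 2 \sqrt{5}$ ($Z = - \frac{1}{9} + \sqrt{28 + 2 \left(-4\right)} = - \frac{1}{9} + \sqrt{28 - 8} = - \frac{1}{9} + \sqrt{20} = - \frac{1}{9} + 2 \sqrt{5} \approx 4.361$)
$o Z = 39 \left(- \frac{1}{9} + 2 \sqrt{5}\right) = - \frac{13}{3} + 78 \sqrt{5}$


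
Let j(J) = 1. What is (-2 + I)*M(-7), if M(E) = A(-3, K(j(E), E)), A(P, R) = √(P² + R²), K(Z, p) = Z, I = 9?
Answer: 7*√10 ≈ 22.136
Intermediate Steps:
M(E) = √10 (M(E) = √((-3)² + 1²) = √(9 + 1) = √10)
(-2 + I)*M(-7) = (-2 + 9)*√10 = 7*√10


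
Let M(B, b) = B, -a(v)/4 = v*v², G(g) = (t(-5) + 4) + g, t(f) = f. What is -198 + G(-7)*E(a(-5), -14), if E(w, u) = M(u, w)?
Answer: -86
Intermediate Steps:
G(g) = -1 + g (G(g) = (-5 + 4) + g = -1 + g)
a(v) = -4*v³ (a(v) = -4*v*v² = -4*v³)
E(w, u) = u
-198 + G(-7)*E(a(-5), -14) = -198 + (-1 - 7)*(-14) = -198 - 8*(-14) = -198 + 112 = -86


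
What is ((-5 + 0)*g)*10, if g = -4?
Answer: 200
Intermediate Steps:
((-5 + 0)*g)*10 = ((-5 + 0)*(-4))*10 = -5*(-4)*10 = 20*10 = 200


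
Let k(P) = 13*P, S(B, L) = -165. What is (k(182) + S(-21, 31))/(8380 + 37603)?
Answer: 2201/45983 ≈ 0.047866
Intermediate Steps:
(k(182) + S(-21, 31))/(8380 + 37603) = (13*182 - 165)/(8380 + 37603) = (2366 - 165)/45983 = 2201*(1/45983) = 2201/45983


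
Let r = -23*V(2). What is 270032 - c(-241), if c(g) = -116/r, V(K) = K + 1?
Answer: 18632092/69 ≈ 2.7003e+5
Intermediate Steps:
V(K) = 1 + K
r = -69 (r = -23*(1 + 2) = -23*3 = -69)
c(g) = 116/69 (c(g) = -116/(-69) = -116*(-1/69) = 116/69)
270032 - c(-241) = 270032 - 1*116/69 = 270032 - 116/69 = 18632092/69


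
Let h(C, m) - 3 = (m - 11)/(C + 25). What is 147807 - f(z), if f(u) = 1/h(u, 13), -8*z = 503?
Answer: 131991348/893 ≈ 1.4781e+5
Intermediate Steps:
h(C, m) = 3 + (-11 + m)/(25 + C) (h(C, m) = 3 + (m - 11)/(C + 25) = 3 + (-11 + m)/(25 + C))
z = -503/8 (z = -⅛*503 = -503/8 ≈ -62.875)
f(u) = (25 + u)/(77 + 3*u) (f(u) = 1/((64 + 13 + 3*u)/(25 + u)) = 1/((77 + 3*u)/(25 + u)) = (25 + u)/(77 + 3*u))
147807 - f(z) = 147807 - (25 - 503/8)/(77 + 3*(-503/8)) = 147807 - (-303)/((77 - 1509/8)*8) = 147807 - (-303)/((-893/8)*8) = 147807 - (-8)*(-303)/(893*8) = 147807 - 1*303/893 = 147807 - 303/893 = 131991348/893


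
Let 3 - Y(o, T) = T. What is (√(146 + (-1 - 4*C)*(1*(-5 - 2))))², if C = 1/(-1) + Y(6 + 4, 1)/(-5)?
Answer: 569/5 ≈ 113.80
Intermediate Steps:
Y(o, T) = 3 - T
C = -7/5 (C = 1/(-1) + (3 - 1*1)/(-5) = 1*(-1) + (3 - 1)*(-⅕) = -1 + 2*(-⅕) = -1 - ⅖ = -7/5 ≈ -1.4000)
(√(146 + (-1 - 4*C)*(1*(-5 - 2))))² = (√(146 + (-1 - 4*(-7/5))*(1*(-5 - 2))))² = (√(146 + (-1 + 28/5)*(1*(-7))))² = (√(146 + (23/5)*(-7)))² = (√(146 - 161/5))² = (√(569/5))² = (√2845/5)² = 569/5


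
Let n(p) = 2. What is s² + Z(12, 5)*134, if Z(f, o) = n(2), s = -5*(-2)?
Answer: 368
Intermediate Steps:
s = 10
Z(f, o) = 2
s² + Z(12, 5)*134 = 10² + 2*134 = 100 + 268 = 368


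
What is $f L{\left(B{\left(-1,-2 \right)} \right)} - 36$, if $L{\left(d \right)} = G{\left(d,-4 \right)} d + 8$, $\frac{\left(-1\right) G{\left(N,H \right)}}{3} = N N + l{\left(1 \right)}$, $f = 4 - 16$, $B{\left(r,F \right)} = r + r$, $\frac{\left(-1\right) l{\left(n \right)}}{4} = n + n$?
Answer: $156$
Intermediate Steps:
$l{\left(n \right)} = - 8 n$ ($l{\left(n \right)} = - 4 \left(n + n\right) = - 4 \cdot 2 n = - 8 n$)
$B{\left(r,F \right)} = 2 r$
$f = -12$ ($f = 4 - 16 = -12$)
$G{\left(N,H \right)} = 24 - 3 N^{2}$ ($G{\left(N,H \right)} = - 3 \left(N N - 8\right) = - 3 \left(N^{2} - 8\right) = - 3 \left(-8 + N^{2}\right) = 24 - 3 N^{2}$)
$L{\left(d \right)} = 8 + d \left(24 - 3 d^{2}\right)$ ($L{\left(d \right)} = \left(24 - 3 d^{2}\right) d + 8 = d \left(24 - 3 d^{2}\right) + 8 = 8 + d \left(24 - 3 d^{2}\right)$)
$f L{\left(B{\left(-1,-2 \right)} \right)} - 36 = - 12 \left(8 - 3 \cdot 2 \left(-1\right) \left(-8 + \left(2 \left(-1\right)\right)^{2}\right)\right) - 36 = - 12 \left(8 - - 6 \left(-8 + \left(-2\right)^{2}\right)\right) - 36 = - 12 \left(8 - - 6 \left(-8 + 4\right)\right) - 36 = - 12 \left(8 - \left(-6\right) \left(-4\right)\right) - 36 = - 12 \left(8 - 24\right) - 36 = \left(-12\right) \left(-16\right) - 36 = 192 - 36 = 156$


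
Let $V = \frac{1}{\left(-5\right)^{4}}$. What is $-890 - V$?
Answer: $- \frac{556251}{625} \approx -890.0$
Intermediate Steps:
$V = \frac{1}{625} \approx 0.0016$
$-890 - V = -890 - \frac{1}{625} = - \frac{556251}{625}$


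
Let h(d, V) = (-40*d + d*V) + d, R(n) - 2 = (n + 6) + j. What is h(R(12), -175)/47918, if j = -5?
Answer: -1605/23959 ≈ -0.066989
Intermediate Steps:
R(n) = 3 + n (R(n) = 2 + ((n + 6) - 5) = 2 + ((6 + n) - 5) = 2 + (1 + n) = 3 + n)
h(d, V) = -39*d + V*d (h(d, V) = (-40*d + V*d) + d = -39*d + V*d)
h(R(12), -175)/47918 = ((3 + 12)*(-39 - 175))/47918 = (15*(-214))*(1/47918) = -3210*1/47918 = -1605/23959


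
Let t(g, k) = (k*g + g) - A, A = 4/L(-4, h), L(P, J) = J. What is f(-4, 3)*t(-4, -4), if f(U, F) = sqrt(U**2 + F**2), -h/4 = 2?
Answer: 125/2 ≈ 62.500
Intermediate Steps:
h = -8 (h = -4*2 = -8)
A = -1/2 (A = 4/(-8) = 4*(-1/8) = -1/2 ≈ -0.50000)
t(g, k) = 1/2 + g + g*k (t(g, k) = (k*g + g) - 1*(-1/2) = (g*k + g) + 1/2 = (g + g*k) + 1/2 = 1/2 + g + g*k)
f(U, F) = sqrt(F**2 + U**2)
f(-4, 3)*t(-4, -4) = sqrt(3**2 + (-4)**2)*(1/2 - 4 - 4*(-4)) = sqrt(9 + 16)*(1/2 - 4 + 16) = sqrt(25)*(25/2) = 5*(25/2) = 125/2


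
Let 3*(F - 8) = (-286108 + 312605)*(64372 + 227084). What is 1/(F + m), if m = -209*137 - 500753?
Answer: 1/2573707166 ≈ 3.8854e-10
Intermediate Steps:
m = -529386 (m = -28633 - 500753 = -529386)
F = 2574236552 (F = 8 + ((-286108 + 312605)*(64372 + 227084))/3 = 8 + (26497*291456)/3 = 8 + (⅓)*7722709632 = 8 + 2574236544 = 2574236552)
1/(F + m) = 1/(2574236552 - 529386) = 1/2573707166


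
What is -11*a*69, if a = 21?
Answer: -15939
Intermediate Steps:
-11*a*69 = -11*21*69 = -231*69 = -15939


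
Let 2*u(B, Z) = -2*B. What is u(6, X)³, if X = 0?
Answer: -216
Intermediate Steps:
u(B, Z) = -B (u(B, Z) = (-2*B)/2 = -B)
u(6, X)³ = (-1*6)³ = (-6)³ = -216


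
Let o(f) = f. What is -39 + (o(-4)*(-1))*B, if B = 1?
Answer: -35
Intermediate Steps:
-39 + (o(-4)*(-1))*B = -39 - 4*(-1)*1 = -39 + 4*1 = -39 + 4 = -35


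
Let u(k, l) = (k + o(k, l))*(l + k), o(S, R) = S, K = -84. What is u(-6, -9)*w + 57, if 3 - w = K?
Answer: 15717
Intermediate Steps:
u(k, l) = 2*k*(k + l) (u(k, l) = (k + k)*(l + k) = (2*k)*(k + l) = 2*k*(k + l))
w = 87 (w = 3 - 1*(-84) = 3 + 84 = 87)
u(-6, -9)*w + 57 = (2*(-6)*(-6 - 9))*87 + 57 = (2*(-6)*(-15))*87 + 57 = 180*87 + 57 = 15660 + 57 = 15717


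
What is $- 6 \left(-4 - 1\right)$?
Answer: $30$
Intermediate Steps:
$- 6 \left(-4 - 1\right) = - 6 \left(-5\right) = \left(-1\right) \left(-30\right) = 30$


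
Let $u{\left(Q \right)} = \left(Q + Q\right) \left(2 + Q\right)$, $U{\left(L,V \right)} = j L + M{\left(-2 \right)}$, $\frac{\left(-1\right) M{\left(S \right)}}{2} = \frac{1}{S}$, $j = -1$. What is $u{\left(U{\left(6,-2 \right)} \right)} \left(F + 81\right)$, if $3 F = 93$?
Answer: $3360$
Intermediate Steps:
$F = 31$ ($F = \frac{1}{3} \cdot 93 = 31$)
$M{\left(S \right)} = - \frac{2}{S}$
$U{\left(L,V \right)} = 1 - L$ ($U{\left(L,V \right)} = - L - \frac{2}{-2} = - L - -1 = - L + 1 = 1 - L$)
$u{\left(Q \right)} = 2 Q \left(2 + Q\right)$
$u{\left(U{\left(6,-2 \right)} \right)} \left(F + 81\right) = 2 \left(1 - 6\right) \left(2 + \left(1 - 6\right)\right) \left(31 + 81\right) = 2 \left(1 - 6\right) \left(2 + \left(1 - 6\right)\right) 112 = 2 \left(-5\right) \left(2 - 5\right) 112 = 2 \left(-5\right) \left(-3\right) 112 = 30 \cdot 112 = 3360$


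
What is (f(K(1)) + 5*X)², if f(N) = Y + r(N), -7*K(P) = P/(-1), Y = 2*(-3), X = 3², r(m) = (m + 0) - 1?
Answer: 71289/49 ≈ 1454.9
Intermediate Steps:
r(m) = -1 + m (r(m) = m - 1 = -1 + m)
X = 9
Y = -6
K(P) = P/7 (K(P) = -P/(7*(-1)) = -P*(-1)/7 = -(-1)*P/7 = P/7)
f(N) = -7 + N (f(N) = -6 + (-1 + N) = -7 + N)
(f(K(1)) + 5*X)² = ((-7 + (⅐)*1) + 5*9)² = ((-7 + ⅐) + 45)² = (-48/7 + 45)² = (267/7)² = 71289/49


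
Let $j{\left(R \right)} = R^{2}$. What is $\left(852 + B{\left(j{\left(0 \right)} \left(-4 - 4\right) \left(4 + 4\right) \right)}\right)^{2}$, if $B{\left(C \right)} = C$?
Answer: $725904$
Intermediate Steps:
$\left(852 + B{\left(j{\left(0 \right)} \left(-4 - 4\right) \left(4 + 4\right) \right)}\right)^{2} = \left(852 + 0^{2} \left(-4 - 4\right) \left(4 + 4\right)\right)^{2} = \left(852 + 0 \left(\left(-8\right) 8\right)\right)^{2} = \left(852 + 0 \left(-64\right)\right)^{2} = \left(852 + 0\right)^{2} = 852^{2} = 725904$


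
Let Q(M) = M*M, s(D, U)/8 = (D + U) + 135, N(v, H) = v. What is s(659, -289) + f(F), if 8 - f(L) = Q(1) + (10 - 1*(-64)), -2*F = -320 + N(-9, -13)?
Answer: 3973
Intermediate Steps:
s(D, U) = 1080 + 8*D + 8*U (s(D, U) = 8*((D + U) + 135) = 8*(135 + D + U) = 1080 + 8*D + 8*U)
Q(M) = M**2
F = 329/2 (F = -(-320 - 9)/2 = -1/2*(-329) = 329/2 ≈ 164.50)
f(L) = -67 (f(L) = 8 - (1**2 + (10 - 1*(-64))) = 8 - (1 + (10 + 64)) = 8 - (1 + 74) = 8 - 1*75 = 8 - 75 = -67)
s(659, -289) + f(F) = (1080 + 8*659 + 8*(-289)) - 67 = (1080 + 5272 - 2312) - 67 = 4040 - 67 = 3973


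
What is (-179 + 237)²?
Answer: 3364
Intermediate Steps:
(-179 + 237)² = 58² = 3364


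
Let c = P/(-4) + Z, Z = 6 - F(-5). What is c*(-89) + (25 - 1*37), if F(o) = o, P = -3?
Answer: -4231/4 ≈ -1057.8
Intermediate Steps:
Z = 11 (Z = 6 - 1*(-5) = 6 + 5 = 11)
c = 47/4 (c = -3/(-4) + 11 = -3*(-1/4) + 11 = 3/4 + 11 = 47/4 ≈ 11.750)
c*(-89) + (25 - 1*37) = (47/4)*(-89) + (25 - 1*37) = -4183/4 + (25 - 37) = -4183/4 - 12 = -4231/4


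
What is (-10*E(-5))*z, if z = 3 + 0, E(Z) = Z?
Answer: 150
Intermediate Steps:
z = 3
(-10*E(-5))*z = -10*(-5)*3 = 50*3 = 150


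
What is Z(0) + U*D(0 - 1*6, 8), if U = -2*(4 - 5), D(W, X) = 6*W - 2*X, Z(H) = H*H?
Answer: -104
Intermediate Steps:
Z(H) = H²
D(W, X) = -2*X + 6*W
U = 2 (U = -2*(-1) = 2)
Z(0) + U*D(0 - 1*6, 8) = 0² + 2*(-2*8 + 6*(0 - 1*6)) = 0 + 2*(-16 + 6*(0 - 6)) = 0 + 2*(-16 + 6*(-6)) = 0 + 2*(-16 - 36) = 0 + 2*(-52) = 0 - 104 = -104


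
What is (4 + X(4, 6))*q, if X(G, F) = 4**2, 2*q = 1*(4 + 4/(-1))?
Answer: 0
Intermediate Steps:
q = 0 (q = (1*(4 + 4/(-1)))/2 = (1*(4 + 4*(-1)))/2 = (1*(4 - 4))/2 = (1*0)/2 = (1/2)*0 = 0)
X(G, F) = 16
(4 + X(4, 6))*q = (4 + 16)*0 = 20*0 = 0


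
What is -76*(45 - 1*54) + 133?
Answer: 817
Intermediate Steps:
-76*(45 - 1*54) + 133 = -76*(45 - 54) + 133 = -76*(-9) + 133 = 684 + 133 = 817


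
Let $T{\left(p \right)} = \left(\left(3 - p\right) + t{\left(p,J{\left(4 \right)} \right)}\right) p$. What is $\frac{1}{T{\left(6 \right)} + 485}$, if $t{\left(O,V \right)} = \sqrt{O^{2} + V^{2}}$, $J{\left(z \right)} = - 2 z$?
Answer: $\frac{1}{527} \approx 0.0018975$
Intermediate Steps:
$T{\left(p \right)} = p \left(3 + \sqrt{64 + p^{2}} - p\right)$ ($T{\left(p \right)} = \left(\left(3 - p\right) + \sqrt{p^{2} + \left(\left(-2\right) 4\right)^{2}}\right) p = \left(\left(3 - p\right) + \sqrt{p^{2} + \left(-8\right)^{2}}\right) p = \left(\left(3 - p\right) + \sqrt{p^{2} + 64}\right) p = \left(\left(3 - p\right) + \sqrt{64 + p^{2}}\right) p = \left(3 + \sqrt{64 + p^{2}} - p\right) p = p \left(3 + \sqrt{64 + p^{2}} - p\right)$)
$\frac{1}{T{\left(6 \right)} + 485} = \frac{1}{6 \left(3 + \sqrt{64 + 6^{2}} - 6\right) + 485} = \frac{1}{6 \left(3 + \sqrt{64 + 36} - 6\right) + 485} = \frac{1}{6 \left(3 + \sqrt{100} - 6\right) + 485} = \frac{1}{6 \left(3 + 10 - 6\right) + 485} = \frac{1}{6 \cdot 7 + 485} = \frac{1}{42 + 485} = \frac{1}{527}$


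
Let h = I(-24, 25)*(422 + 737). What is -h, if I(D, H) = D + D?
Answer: 55632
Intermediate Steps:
I(D, H) = 2*D
h = -55632 (h = (2*(-24))*(422 + 737) = -48*1159 = -55632)
-h = -1*(-55632) = 55632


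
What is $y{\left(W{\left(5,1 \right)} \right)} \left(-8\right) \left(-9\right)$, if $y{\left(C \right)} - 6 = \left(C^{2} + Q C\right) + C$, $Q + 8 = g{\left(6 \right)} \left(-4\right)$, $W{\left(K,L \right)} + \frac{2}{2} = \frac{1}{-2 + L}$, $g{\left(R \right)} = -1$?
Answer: $1152$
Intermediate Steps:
$W{\left(K,L \right)} = -1 + \frac{1}{-2 + L}$
$Q = -4$ ($Q = -8 - -4 = -8 + 4 = -4$)
$y{\left(C \right)} = 6 + C^{2} - 3 C$ ($y{\left(C \right)} = 6 + \left(\left(C^{2} - 4 C\right) + C\right) = 6 + \left(C^{2} - 3 C\right) = 6 + C^{2} - 3 C$)
$y{\left(W{\left(5,1 \right)} \right)} \left(-8\right) \left(-9\right) = \left(6 + \left(\frac{3 - 1}{-2 + 1}\right)^{2} - 3 \frac{3 - 1}{-2 + 1}\right) \left(-8\right) \left(-9\right) = \left(6 + \left(\frac{3 - 1}{-1}\right)^{2} - 3 \frac{3 - 1}{-1}\right) \left(-8\right) \left(-9\right) = \left(6 + \left(\left(-1\right) 2\right)^{2} - 3 \left(\left(-1\right) 2\right)\right) \left(-8\right) \left(-9\right) = \left(6 + \left(-2\right)^{2} - -6\right) \left(-8\right) \left(-9\right) = \left(6 + 4 + 6\right) \left(-8\right) \left(-9\right) = 16 \left(-8\right) \left(-9\right) = \left(-128\right) \left(-9\right) = 1152$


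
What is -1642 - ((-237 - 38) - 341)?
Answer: -1026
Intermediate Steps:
-1642 - ((-237 - 38) - 341) = -1642 - (-275 - 341) = -1642 - 1*(-616) = -1642 + 616 = -1026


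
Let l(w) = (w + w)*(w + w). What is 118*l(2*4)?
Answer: 30208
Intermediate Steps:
l(w) = 4*w² (l(w) = (2*w)*(2*w) = 4*w²)
118*l(2*4) = 118*(4*(2*4)²) = 118*(4*8²) = 118*(4*64) = 118*256 = 30208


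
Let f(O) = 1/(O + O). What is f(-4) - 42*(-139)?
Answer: 46703/8 ≈ 5837.9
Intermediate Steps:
f(O) = 1/(2*O)
f(-4) - 42*(-139) = (1/2)/(-4) - 42*(-139) = (1/2)*(-1/4) + 5838 = -1/8 + 5838 = 46703/8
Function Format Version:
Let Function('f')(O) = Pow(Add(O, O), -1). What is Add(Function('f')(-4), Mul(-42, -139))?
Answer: Rational(46703, 8) ≈ 5837.9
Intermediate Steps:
Function('f')(O) = Mul(Rational(1, 2), Pow(O, -1)) (Function('f')(O) = Pow(Mul(2, O), -1) = Mul(Rational(1, 2), Pow(O, -1)))
Add(Function('f')(-4), Mul(-42, -139)) = Add(Mul(Rational(1, 2), Pow(-4, -1)), Mul(-42, -139)) = Add(Mul(Rational(1, 2), Rational(-1, 4)), 5838) = Add(Rational(-1, 8), 5838) = Rational(46703, 8)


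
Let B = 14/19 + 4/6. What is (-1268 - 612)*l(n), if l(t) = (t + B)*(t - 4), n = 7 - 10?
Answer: -1197560/57 ≈ -21010.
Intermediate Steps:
n = -3
B = 80/57 (B = 14*(1/19) + 4*(⅙) = 14/19 + ⅔ = 80/57 ≈ 1.4035)
l(t) = (-4 + t)*(80/57 + t) (l(t) = (t + 80/57)*(t - 4) = (80/57 + t)*(-4 + t) = (-4 + t)*(80/57 + t))
(-1268 - 612)*l(n) = (-1268 - 612)*(-320/57 + (-3)² - 148/57*(-3)) = -1880*(-320/57 + 9 + 148/19) = -1880*637/57 = -1197560/57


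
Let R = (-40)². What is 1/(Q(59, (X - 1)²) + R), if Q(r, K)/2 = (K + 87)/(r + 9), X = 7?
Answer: 34/54523 ≈ 0.00062359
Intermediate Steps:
Q(r, K) = 2*(87 + K)/(9 + r) (Q(r, K) = 2*((K + 87)/(r + 9)) = 2*((87 + K)/(9 + r)) = 2*(87 + K)/(9 + r))
R = 1600
1/(Q(59, (X - 1)²) + R) = 1/(2*(87 + (7 - 1)²)/(9 + 59) + 1600) = 1/(2*(87 + 6²)/68 + 1600) = 1/(2*(1/68)*(87 + 36) + 1600) = 1/(2*(1/68)*123 + 1600) = 1/(123/34 + 1600) = 1/(54523/34) = 34/54523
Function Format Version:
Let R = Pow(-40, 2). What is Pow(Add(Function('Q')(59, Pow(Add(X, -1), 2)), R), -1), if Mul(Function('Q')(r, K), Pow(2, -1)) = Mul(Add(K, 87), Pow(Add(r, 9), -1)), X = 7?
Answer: Rational(34, 54523) ≈ 0.00062359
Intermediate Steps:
Function('Q')(r, K) = Mul(2, Pow(Add(9, r), -1), Add(87, K)) (Function('Q')(r, K) = Mul(2, Mul(Add(K, 87), Pow(Add(r, 9), -1))) = Mul(2, Mul(Add(87, K), Pow(Add(9, r), -1))) = Mul(2, Mul(Pow(Add(9, r), -1), Add(87, K))) = Mul(2, Pow(Add(9, r), -1), Add(87, K)))
R = 1600
Pow(Add(Function('Q')(59, Pow(Add(X, -1), 2)), R), -1) = Pow(Add(Mul(2, Pow(Add(9, 59), -1), Add(87, Pow(Add(7, -1), 2))), 1600), -1) = Pow(Add(Mul(2, Pow(68, -1), Add(87, Pow(6, 2))), 1600), -1) = Pow(Add(Mul(2, Rational(1, 68), Add(87, 36)), 1600), -1) = Pow(Add(Mul(2, Rational(1, 68), 123), 1600), -1) = Pow(Add(Rational(123, 34), 1600), -1) = Pow(Rational(54523, 34), -1) = Rational(34, 54523)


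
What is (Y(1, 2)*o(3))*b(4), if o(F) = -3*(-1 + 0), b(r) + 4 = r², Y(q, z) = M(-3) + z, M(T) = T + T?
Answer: -144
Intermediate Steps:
M(T) = 2*T
Y(q, z) = -6 + z (Y(q, z) = 2*(-3) + z = -6 + z)
b(r) = -4 + r²
o(F) = 3 (o(F) = -3*(-1) = 3)
(Y(1, 2)*o(3))*b(4) = ((-6 + 2)*3)*(-4 + 4²) = (-4*3)*(-4 + 16) = -12*12 = -144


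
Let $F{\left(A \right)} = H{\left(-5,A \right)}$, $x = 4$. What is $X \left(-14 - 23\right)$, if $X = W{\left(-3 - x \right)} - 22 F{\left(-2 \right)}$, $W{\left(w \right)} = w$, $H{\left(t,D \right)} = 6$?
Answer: $5143$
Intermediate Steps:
$F{\left(A \right)} = 6$
$X = -139$ ($X = \left(-3 - 4\right) - 132 = -7 - 132 = -139$)
$X \left(-14 - 23\right) = - 139 \left(-14 - 23\right) = \left(-139\right) \left(-37\right) = 5143$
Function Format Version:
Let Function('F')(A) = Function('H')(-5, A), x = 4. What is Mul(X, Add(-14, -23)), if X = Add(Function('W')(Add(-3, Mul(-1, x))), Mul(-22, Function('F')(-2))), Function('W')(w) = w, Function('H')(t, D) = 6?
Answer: 5143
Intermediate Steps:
Function('F')(A) = 6
X = -139 (X = Add(Add(-3, Mul(-1, 4)), Mul(-22, 6)) = Add(Add(-3, -4), -132) = Add(-7, -132) = -139)
Mul(X, Add(-14, -23)) = Mul(-139, Add(-14, -23)) = Mul(-139, -37) = 5143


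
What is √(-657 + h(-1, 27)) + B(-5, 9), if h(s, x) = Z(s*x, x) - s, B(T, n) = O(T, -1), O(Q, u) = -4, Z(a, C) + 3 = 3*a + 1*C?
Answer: -4 + I*√713 ≈ -4.0 + 26.702*I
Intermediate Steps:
Z(a, C) = -3 + C + 3*a (Z(a, C) = -3 + (3*a + 1*C) = -3 + (3*a + C) = -3 + (C + 3*a) = -3 + C + 3*a)
B(T, n) = -4
h(s, x) = -3 + x - s + 3*s*x (h(s, x) = (-3 + x + 3*(s*x)) - s = (-3 + x + 3*s*x) - s = -3 + x - s + 3*s*x)
√(-657 + h(-1, 27)) + B(-5, 9) = √(-657 + (-3 + 27 - 1*(-1) + 3*(-1)*27)) - 4 = √(-657 + (-3 + 27 + 1 - 81)) - 4 = √(-657 - 56) - 4 = √(-713) - 4 = I*√713 - 4 = -4 + I*√713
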